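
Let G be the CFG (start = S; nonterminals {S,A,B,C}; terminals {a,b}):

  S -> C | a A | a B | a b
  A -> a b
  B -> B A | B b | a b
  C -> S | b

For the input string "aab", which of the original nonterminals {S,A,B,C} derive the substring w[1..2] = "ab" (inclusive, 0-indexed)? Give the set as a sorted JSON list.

CNF form of G:
  S -> T0 A | T0 B | T0 T1 | b
  A -> T0 T1
  B -> B A | B T1 | T0 T1
  C -> T0 A | T0 B | T0 T1 | b
  T0 -> a
  T1 -> b

CYK fill (cells [i..j] with 1 ≤ i ≤ j ≤ 2 only):
  T[1,1] 'a' = {T0}  orig:{}
  T[2,2] 'b' = {C,S,T1}  orig:{C,S}
  T[1,2] 'ab' = {A,B,C,S}

Original NTs in T[1,2] deriving "ab": ["A", "B", "C", "S"]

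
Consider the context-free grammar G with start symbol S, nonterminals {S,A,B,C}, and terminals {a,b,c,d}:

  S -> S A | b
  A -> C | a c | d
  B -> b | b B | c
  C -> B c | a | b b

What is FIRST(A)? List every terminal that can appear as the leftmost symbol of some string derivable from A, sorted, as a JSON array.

Compute FIRST by fixpoint:
iter 1:
  A via A→a c: +{a}
  A via A→d: +{d}
  B via B→b: +{b}
  B via B→c: +{c}
  C via C→B c: +{b,c}
  C via C→a: +{a}
  S via S→b: +{b}
  S: {b}  A: {a,d}  B: {b,c}  C: {a,b,c}
iter 2:
  A via A→C: +{b,c}
  S: {b}  A: {a,b,c,d}  B: {b,c}  C: {a,b,c}
iter 3: — fixpoint
  S: {b}  A: {a,b,c,d}  B: {b,c}  C: {a,b,c}

FIRST(A) = ["a", "b", "c", "d"]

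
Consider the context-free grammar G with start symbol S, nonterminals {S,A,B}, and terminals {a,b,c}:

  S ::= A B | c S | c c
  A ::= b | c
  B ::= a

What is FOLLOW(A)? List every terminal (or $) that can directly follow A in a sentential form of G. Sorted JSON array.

FIRST sets, iterate to fixpoint:
iter 1:
  A via A→b: +{b}
  A via A→c: +{c}
  B via B→a: +{a}
  S via S→A B: +{b,c}
  FIRST(S)={b,c}  FIRST(A)={b,c}  FIRST(B)={a}
iter 2: (stable)
  FIRST(S)={b,c}  FIRST(A)={b,c}  FIRST(B)={a}

FOLLOW iteration:
FOLLOW(S) := {$}
round 1:
  S→A B: FOLLOW(A) ⊇ FIRST(B) = {a}; new: +{a}
  S→A B: FOLLOW(B) ⊇ FOLLOW(S) ⊇ {$}; new: +{$}
  FOLLOW(S)={$}  FOLLOW(A)={a}  FOLLOW(B)={$}
round 2: (no change)
  FOLLOW(S)={$}  FOLLOW(A)={a}  FOLLOW(B)={$}

FOLLOW(A) = ["a"]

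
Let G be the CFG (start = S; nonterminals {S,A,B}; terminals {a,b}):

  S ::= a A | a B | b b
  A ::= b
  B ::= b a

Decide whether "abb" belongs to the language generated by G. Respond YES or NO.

Convert to CNF:
  S -> T0 T0 | T1 A | T1 B
  A -> b
  B -> T0 T1
  T0 -> b
  T1 -> a

Fill CYK table bottom-up:
  T[0,0] 'a' = {T1}  orig:{}
  T[1,1] 'b' = {A,T0}  orig:{A}
  T[2,2] 'b' = {A,T0}  orig:{A}
  T[0,1] 'ab' = {S}
  T[1,2] 'bb' = {S}
  T[0,2] 'abb' = ∅

S ∉ T[0,2] ⇒ NO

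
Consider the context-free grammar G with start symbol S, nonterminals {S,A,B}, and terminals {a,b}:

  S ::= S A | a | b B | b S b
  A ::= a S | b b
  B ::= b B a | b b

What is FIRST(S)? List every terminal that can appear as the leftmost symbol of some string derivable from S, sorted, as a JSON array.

FIRST iteration:
pass 1:
  A via A→a S: +{a}
  A via A→b b: +{b}
  B via B→b B a: +{b}
  S via S→a: +{a}
  S via S→b B: +{b}
  FIRST(S)={a,b}  FIRST(A)={a,b}  FIRST(B)={b}
pass 2: done
  FIRST(S)={a,b}  FIRST(A)={a,b}  FIRST(B)={b}

FIRST(S) = ["a", "b"]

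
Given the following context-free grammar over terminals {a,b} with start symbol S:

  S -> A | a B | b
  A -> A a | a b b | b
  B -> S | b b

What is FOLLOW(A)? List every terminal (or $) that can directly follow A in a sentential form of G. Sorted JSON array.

FIRST iteration:
round 1:
  A via A→a b b: +{a}
  A via A→b: +{b}
  B via B→b b: +{b}
  S via S→A: +{a,b}
  FIRST[S]={a,b}  FIRST[A]={a,b}  FIRST[B]={b}
round 2:
  B via B→S: +{a}
  FIRST[S]={a,b}  FIRST[A]={a,b}  FIRST[B]={a,b}
round 3: done
  FIRST[S]={a,b}  FIRST[A]={a,b}  FIRST[B]={a,b}

FOLLOW iteration:
initialize: $ ∈ FOLLOW(S)
[1]
  A→A a: FOLLOW(A) ⊇ FIRST(a) = {a}; new: +{a}
  S→A: FOLLOW(A) ⊇ FOLLOW(S) ⊇ {$}; new: +{$}
  S→a B: FOLLOW(B) ⊇ FOLLOW(S) ⊇ {$}; new: +{$}
  FOLLOW[S]={$}  FOLLOW[A]={$,a}  FOLLOW[B]={$}
[2] (stable)
  FOLLOW[S]={$}  FOLLOW[A]={$,a}  FOLLOW[B]={$}

FOLLOW(A) = ["$", "a"]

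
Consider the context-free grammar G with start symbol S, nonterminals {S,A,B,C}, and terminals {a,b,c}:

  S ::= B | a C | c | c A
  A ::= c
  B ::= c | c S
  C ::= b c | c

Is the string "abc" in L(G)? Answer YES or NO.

CNF form of G:
  S -> T0 A | T0 S | T2 C | c
  A -> c
  B -> T0 S | c
  C -> T1 T0 | c
  T0 -> c
  T1 -> b
  T2 -> a

CYK fill:
  T[0,0] 'a' = {T2}  orig:{}
  T[1,1] 'b' = {T1}  orig:{}
  T[2,2] 'c' = {A,B,C,S,T0}  orig:{A,B,C,S}
  T[0,1] 'ab' = ∅
  T[1,2] 'bc' = {C}
  T[0,2] 'abc' = {S}

S ∈ T[0,2] ⇒ YES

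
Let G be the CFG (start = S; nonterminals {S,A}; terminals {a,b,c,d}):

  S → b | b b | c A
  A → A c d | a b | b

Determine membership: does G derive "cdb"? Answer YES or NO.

CNF form of G:
  S -> T0 A | T3 T3 | b
  A -> A X4 | T2 T3 | b
  T0 -> c
  T1 -> d
  T2 -> a
  T3 -> b
  X4 -> T0 T1

CYK table (by increasing span):
  cell(0,0) c: {T0}  orig:{}
  cell(1,1) d: {T1}  orig:{}
  cell(2,2) b: {A,S,T3}  orig:{A,S}
  cell(0,1) cd: {X4}  orig:{}
  cell(1,2) db: ∅
  cell(0,2) cdb: ∅

S ∉ T[0,2] ⇒ NO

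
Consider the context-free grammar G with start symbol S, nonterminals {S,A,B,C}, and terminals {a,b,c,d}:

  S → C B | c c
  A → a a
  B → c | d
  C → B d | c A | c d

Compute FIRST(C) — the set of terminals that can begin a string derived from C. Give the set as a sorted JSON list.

Compute FIRST by fixpoint:
[1]
  A via A→a a: +{a}
  B via B→c: +{c}
  B via B→d: +{d}
  C via C→B d: +{c,d}
  S via S→C B: +{c,d}
  FIRST[S]={c,d}  FIRST[A]={a}  FIRST[B]={c,d}  FIRST[C]={c,d}
[2] (stable)
  FIRST[S]={c,d}  FIRST[A]={a}  FIRST[B]={c,d}  FIRST[C]={c,d}

FIRST(C) = ["c", "d"]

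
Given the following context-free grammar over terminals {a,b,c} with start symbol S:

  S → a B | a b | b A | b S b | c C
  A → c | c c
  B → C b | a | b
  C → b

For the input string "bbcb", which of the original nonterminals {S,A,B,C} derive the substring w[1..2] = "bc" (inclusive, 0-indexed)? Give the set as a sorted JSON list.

Convert to CNF:
  S -> T0 C | T1 A | T1 X3 | T2 B | T2 T1
  A -> T0 T0 | c
  B -> C T1 | a | b
  C -> b
  T0 -> c
  T1 -> b
  T2 -> a
  X3 -> S T1

Fill CYK table bottom-up, restricted to cells inside w[1..2]:
  cell(1,1) b: {B,C,T1}  orig:{B,C}
  cell(2,2) c: {A,T0}  orig:{A}
  cell(1,2) bc: {S}

Original NTs in T[1,2] deriving "bc": ["S"]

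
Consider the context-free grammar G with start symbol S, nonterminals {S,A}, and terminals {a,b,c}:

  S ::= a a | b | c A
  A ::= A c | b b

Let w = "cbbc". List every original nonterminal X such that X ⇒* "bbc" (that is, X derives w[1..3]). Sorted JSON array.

CNF form of G:
  S -> T0 A | T2 T2 | b
  A -> A T0 | T1 T1
  T0 -> c
  T1 -> b
  T2 -> a

CYK fill, restricted to cells inside w[1..3]:
  [1..1]={S,T1}  "b"  orig:{S}
  [2..2]={S,T1}  "b"  orig:{S}
  [3..3]={T0}  "c"  orig:{}
  [1..2]={A}  "bb"
  [2..3]=∅  "bc"
  [1..3]={A}  "bbc"

Original NTs in T[1,3] deriving "bbc": ["A"]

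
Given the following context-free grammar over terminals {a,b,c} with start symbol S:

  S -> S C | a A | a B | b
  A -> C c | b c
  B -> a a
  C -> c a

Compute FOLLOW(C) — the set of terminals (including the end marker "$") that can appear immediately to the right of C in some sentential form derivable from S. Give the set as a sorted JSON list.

FIRST sets, iterate to fixpoint:
round 1:
  A via A→b c: +{b}
  B via B→a a: +{a}
  C via C→c a: +{c}
  S via S→a A: +{a}
  S via S→b: +{b}
  FIRST(S)={a,b}  FIRST(A)={b}  FIRST(B)={a}  FIRST(C)={c}
round 2:
  A via A→C c: +{c}
  FIRST(S)={a,b}  FIRST(A)={b,c}  FIRST(B)={a}  FIRST(C)={c}
round 3: — fixpoint
  FIRST(S)={a,b}  FIRST(A)={b,c}  FIRST(B)={a}  FIRST(C)={c}

Compute FOLLOW by fixpoint:
seed FOLLOW(S) with $
[1]
  A→C c: FOLLOW(C) ⊇ FIRST(c) = {c}; new: +{c}
  S→S C: FOLLOW(S) ⊇ FIRST(C) = {c}; new: +{c}
  S→S C: FOLLOW(C) ⊇ FOLLOW(S) ⊇ {$,c}; new: +{$}
  S→a A: FOLLOW(A) ⊇ FOLLOW(S) ⊇ {$,c}; new: +{$,c}
  S→a B: FOLLOW(B) ⊇ FOLLOW(S) ⊇ {$,c}; new: +{$,c}
  FOLLOW(S)={$,c}  FOLLOW(A)={$,c}  FOLLOW(B)={$,c}  FOLLOW(C)={$,c}
[2] — fixpoint
  FOLLOW(S)={$,c}  FOLLOW(A)={$,c}  FOLLOW(B)={$,c}  FOLLOW(C)={$,c}

FOLLOW(C) = ["$", "c"]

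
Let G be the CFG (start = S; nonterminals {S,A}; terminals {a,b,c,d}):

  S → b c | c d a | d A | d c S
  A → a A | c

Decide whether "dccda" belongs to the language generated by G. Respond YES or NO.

Convert to CNF:
  S -> T1 T2 | T2 X4 | T3 A | T3 X5
  A -> T0 A | c
  T0 -> a
  T1 -> b
  T2 -> c
  T3 -> d
  X4 -> T3 T0
  X5 -> T2 S

CYK table (by increasing span):
  cell(0,0) d: {T3}  orig:{}
  cell(1,1) c: {A,T2}  orig:{A}
  cell(2,2) c: {A,T2}  orig:{A}
  cell(3,3) d: {T3}  orig:{}
  cell(4,4) a: {T0}  orig:{}
  cell(0,1) dc: {S}
  cell(1,2) cc: ∅
  cell(2,3) cd: ∅
  cell(3,4) da: {X4}  orig:{}
  cell(0,2) dcc: ∅
  cell(1,3) ccd: ∅
  cell(2,4) cda: {S}
  cell(0,3) dccd: ∅
  cell(1,4) ccda: {X5}  orig:{}
  cell(0,4) dccda: {S}

S ∈ T[0,4] ⇒ YES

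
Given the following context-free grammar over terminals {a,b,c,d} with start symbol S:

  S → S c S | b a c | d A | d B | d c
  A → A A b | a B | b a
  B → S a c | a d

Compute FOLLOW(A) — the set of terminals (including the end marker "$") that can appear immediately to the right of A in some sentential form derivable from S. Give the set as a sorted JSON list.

Compute FIRST by fixpoint:
round 1:
  A via A→a B: +{a}
  A via A→b a: +{b}
  B via B→a d: +{a}
  S via S→b a c: +{b}
  S via S→d A: +{d}
  FIRST(S)={b,d}  FIRST(A)={a,b}  FIRST(B)={a}
round 2:
  B via B→S a c: +{b,d}
  FIRST(S)={b,d}  FIRST(A)={a,b}  FIRST(B)={a,b,d}
round 3: done
  FIRST(S)={b,d}  FIRST(A)={a,b}  FIRST(B)={a,b,d}

FOLLOW iteration:
initialize: $ ∈ FOLLOW(S)
pass 1:
  A→A A b: FOLLOW(A) ⊇ FIRST(A) = {a,b}; new: +{a,b}
  A→a B: FOLLOW(B) ⊇ FOLLOW(A) ⊇ {a,b}; new: +{a,b}
  B→S a c: FOLLOW(S) ⊇ FIRST(a) = {a}; new: +{a}
  S→S c S: FOLLOW(S) ⊇ FIRST(c) = {c}; new: +{c}
  S→d A: FOLLOW(A) ⊇ FOLLOW(S) ⊇ {$,a,c}; new: +{$,c}
  S→d B: FOLLOW(B) ⊇ FOLLOW(S) ⊇ {$,a,c}; new: +{$,c}
  S: {$,a,c}  A: {$,a,b,c}  B: {$,a,b,c}
pass 2: — fixpoint
  S: {$,a,c}  A: {$,a,b,c}  B: {$,a,b,c}

FOLLOW(A) = ["$", "a", "b", "c"]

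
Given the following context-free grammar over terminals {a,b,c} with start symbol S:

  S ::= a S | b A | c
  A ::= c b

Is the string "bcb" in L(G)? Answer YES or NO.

CNF form of G:
  S -> T1 A | T2 S | c
  A -> T0 T1
  T0 -> c
  T1 -> b
  T2 -> a

CYK fill:
  T[0,0] 'b' = {T1}  orig:{}
  T[1,1] 'c' = {S,T0}  orig:{S}
  T[2,2] 'b' = {T1}  orig:{}
  T[0,1] 'bc' = ∅
  T[1,2] 'cb' = {A}
  T[0,2] 'bcb' = {S}

S ∈ T[0,2] ⇒ YES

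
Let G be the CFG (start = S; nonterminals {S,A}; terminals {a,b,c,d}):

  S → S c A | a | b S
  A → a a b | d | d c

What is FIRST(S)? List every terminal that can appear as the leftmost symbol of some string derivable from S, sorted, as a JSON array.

FIRST iteration:
[1]
  A via A→a a b: +{a}
  A via A→d: +{d}
  S via S→a: +{a}
  S via S→b S: +{b}
  S: {a,b}  A: {a,d}
[2] — fixpoint
  S: {a,b}  A: {a,d}

FIRST(S) = ["a", "b"]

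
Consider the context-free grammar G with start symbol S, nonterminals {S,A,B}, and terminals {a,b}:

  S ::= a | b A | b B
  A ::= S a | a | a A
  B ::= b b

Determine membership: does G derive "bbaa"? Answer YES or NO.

Convert to CNF:
  S -> T1 A | T1 B | a
  A -> S T0 | T0 A | a
  B -> T1 T1
  T0 -> a
  T1 -> b

CYK fill:
  T[0,0] 'b' = {T1}  orig:{}
  T[1,1] 'b' = {T1}  orig:{}
  T[2,2] 'a' = {A,S,T0}  orig:{A,S}
  T[3,3] 'a' = {A,S,T0}  orig:{A,S}
  T[0,1] 'bb' = {B}
  T[1,2] 'ba' = {S}
  T[2,3] 'aa' = {A}
  T[0,2] 'bba' = ∅
  T[1,3] 'baa' = {A,S}
  T[0,3] 'bbaa' = {S}

S ∈ T[0,3] ⇒ YES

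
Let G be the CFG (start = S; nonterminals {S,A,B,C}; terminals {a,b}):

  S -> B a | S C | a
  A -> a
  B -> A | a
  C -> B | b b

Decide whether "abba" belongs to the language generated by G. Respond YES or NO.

Convert to CNF:
  S -> B T1 | S C | a
  A -> a
  B -> a
  C -> T0 T0 | a
  T0 -> b
  T1 -> a

CYK fill:
  cell(0,0) a: {A,B,C,S,T1}  orig:{A,B,C,S}
  cell(1,1) b: {T0}  orig:{}
  cell(2,2) b: {T0}  orig:{}
  cell(3,3) a: {A,B,C,S,T1}  orig:{A,B,C,S}
  cell(0,1) ab: ∅
  cell(1,2) bb: {C}
  cell(2,3) ba: ∅
  cell(0,2) abb: {S}
  cell(1,3) bba: ∅
  cell(0,3) abba: {S}

S ∈ T[0,3] ⇒ YES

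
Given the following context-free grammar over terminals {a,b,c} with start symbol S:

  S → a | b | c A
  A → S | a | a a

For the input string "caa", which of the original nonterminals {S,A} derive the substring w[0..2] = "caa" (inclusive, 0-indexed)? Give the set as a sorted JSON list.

CNF form of G:
  S -> T1 A | a | b
  A -> T0 T0 | T1 A | a | b
  T0 -> a
  T1 -> c

CYK table (by increasing span) — only the sub-triangle for w[0..2]:
  cell(0,0) c: {T1}  orig:{}
  cell(1,1) a: {A,S,T0}  orig:{A,S}
  cell(2,2) a: {A,S,T0}  orig:{A,S}
  cell(0,1) ca: {A,S}
  cell(1,2) aa: {A}
  cell(0,2) caa: {A,S}

Original NTs in T[0,2] deriving "caa": ["A", "S"]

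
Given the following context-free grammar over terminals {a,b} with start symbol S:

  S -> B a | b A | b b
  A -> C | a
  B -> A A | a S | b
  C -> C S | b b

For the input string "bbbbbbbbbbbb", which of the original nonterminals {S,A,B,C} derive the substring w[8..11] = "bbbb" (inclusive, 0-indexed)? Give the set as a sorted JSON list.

Convert to CNF:
  S -> B T1 | T0 A | T0 T0
  A -> C S | T0 T0 | a
  B -> A A | T1 S | b
  C -> C S | T0 T0
  T0 -> b
  T1 -> a

CYK table (by increasing span), restricted to cells inside w[8..11]:
  [8..8]={B,T0}  "b"  orig:{B}
  [9..9]={B,T0}  "b"  orig:{B}
  [10..10]={B,T0}  "b"  orig:{B}
  [11..11]={B,T0}  "b"  orig:{B}
  [8..9]={A,C,S}  "bb"
  [9..10]={A,C,S}  "bb"
  [10..11]={A,C,S}  "bb"
  [8..10]={S}  "bbb"
  [9..11]={S}  "bbb"
  [8..11]={A,B,C}  "bbbb"

Original NTs in T[8,11] deriving "bbbb": ["A", "B", "C"]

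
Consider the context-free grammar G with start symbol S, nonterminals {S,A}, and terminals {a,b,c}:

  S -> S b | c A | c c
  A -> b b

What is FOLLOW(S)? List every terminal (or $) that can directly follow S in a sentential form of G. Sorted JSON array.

FIRST iteration:
pass 1:
  A via A→b b: +{b}
  S via S→c A: +{c}
  FIRST[S]={c}  FIRST[A]={b}
pass 2: — fixpoint
  FIRST[S]={c}  FIRST[A]={b}

FOLLOW sets:
seed FOLLOW(S) with $
iter 1:
  S→S b: FOLLOW(S) ⊇ FIRST(b) = {b}; new: +{b}
  S→c A: FOLLOW(A) ⊇ FOLLOW(S) ⊇ {$,b}; new: +{$,b}
  FOLLOW[S]={$,b}  FOLLOW[A]={$,b}
iter 2: — fixpoint
  FOLLOW[S]={$,b}  FOLLOW[A]={$,b}

FOLLOW(S) = ["$", "b"]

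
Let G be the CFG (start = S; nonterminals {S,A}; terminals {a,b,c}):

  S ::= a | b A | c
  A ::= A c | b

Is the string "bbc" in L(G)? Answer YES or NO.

Convert to CNF:
  S -> T1 A | a | c
  A -> A T0 | b
  T0 -> c
  T1 -> b

Fill CYK table bottom-up:
  cell(0,0) b: {A,T1}  orig:{A}
  cell(1,1) b: {A,T1}  orig:{A}
  cell(2,2) c: {S,T0}  orig:{S}
  cell(0,1) bb: {S}
  cell(1,2) bc: {A}
  cell(0,2) bbc: {S}

S ∈ T[0,2] ⇒ YES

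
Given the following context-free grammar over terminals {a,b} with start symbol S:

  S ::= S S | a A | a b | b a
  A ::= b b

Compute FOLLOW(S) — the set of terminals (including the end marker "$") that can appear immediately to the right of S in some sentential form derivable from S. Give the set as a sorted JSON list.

FIRST iteration:
round 1:
  A via A→b b: +{b}
  S via S→a A: +{a}
  S via S→b a: +{b}
  S: {a,b}  A: {b}
round 2: done
  S: {a,b}  A: {b}

FOLLOW sets:
initialize: $ ∈ FOLLOW(S)
round 1:
  S→S S: FOLLOW(S) ⊇ FIRST(S) = {a,b}; new: +{a,b}
  S→a A: FOLLOW(A) ⊇ FOLLOW(S) ⊇ {$,a,b}; new: +{$,a,b}
  FOLLOW(S)={$,a,b}  FOLLOW(A)={$,a,b}
round 2: done
  FOLLOW(S)={$,a,b}  FOLLOW(A)={$,a,b}

FOLLOW(S) = ["$", "a", "b"]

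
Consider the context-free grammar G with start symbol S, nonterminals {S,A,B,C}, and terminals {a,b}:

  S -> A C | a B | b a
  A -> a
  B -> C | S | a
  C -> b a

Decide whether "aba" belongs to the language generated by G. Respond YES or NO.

Convert to CNF:
  S -> A C | T0 B | T1 T0
  A -> a
  B -> A C | T0 B | T1 T0 | a
  C -> T1 T0
  T0 -> a
  T1 -> b

Fill CYK table bottom-up:
  T[0,0] 'a' = {A,B,T0}  orig:{A,B}
  T[1,1] 'b' = {T1}  orig:{}
  T[2,2] 'a' = {A,B,T0}  orig:{A,B}
  T[0,1] 'ab' = ∅
  T[1,2] 'ba' = {B,C,S}
  T[0,2] 'aba' = {B,S}

S ∈ T[0,2] ⇒ YES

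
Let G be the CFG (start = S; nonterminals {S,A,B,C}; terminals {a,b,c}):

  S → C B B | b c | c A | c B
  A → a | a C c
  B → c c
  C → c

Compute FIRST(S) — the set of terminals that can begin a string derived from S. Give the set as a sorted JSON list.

FIRST iteration:
[1]
  A via A→a: +{a}
  B via B→c c: +{c}
  C via C→c: +{c}
  S via S→C B B: +{c}
  S via S→b c: +{b}
  S: {b,c}  A: {a}  B: {c}  C: {c}
[2] (no change)
  S: {b,c}  A: {a}  B: {c}  C: {c}

FIRST(S) = ["b", "c"]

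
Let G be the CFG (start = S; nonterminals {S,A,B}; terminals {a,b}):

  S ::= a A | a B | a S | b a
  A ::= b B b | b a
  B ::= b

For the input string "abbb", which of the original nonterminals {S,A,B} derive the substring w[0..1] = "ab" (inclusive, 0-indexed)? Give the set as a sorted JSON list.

CNF form of G:
  S -> T0 T1 | T1 A | T1 B | T1 S
  A -> T0 T1 | T0 X2
  B -> b
  T0 -> b
  T1 -> a
  X2 -> B T0

CYK table (by increasing span) — only the sub-triangle for w[0..1]:
  T[0,0] 'a' = {T1}  orig:{}
  T[1,1] 'b' = {B,T0}  orig:{B}
  T[0,1] 'ab' = {S}

Original NTs in T[0,1] deriving "ab": ["S"]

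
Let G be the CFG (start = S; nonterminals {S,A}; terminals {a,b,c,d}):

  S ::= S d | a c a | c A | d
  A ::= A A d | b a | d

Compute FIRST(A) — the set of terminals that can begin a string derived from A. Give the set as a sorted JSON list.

Compute FIRST by fixpoint:
pass 1:
  A via A→b a: +{b}
  A via A→d: +{d}
  S via S→a c a: +{a}
  S via S→c A: +{c}
  S via S→d: +{d}
  S: {a,c,d}  A: {b,d}
pass 2: (no change)
  S: {a,c,d}  A: {b,d}

FIRST(A) = ["b", "d"]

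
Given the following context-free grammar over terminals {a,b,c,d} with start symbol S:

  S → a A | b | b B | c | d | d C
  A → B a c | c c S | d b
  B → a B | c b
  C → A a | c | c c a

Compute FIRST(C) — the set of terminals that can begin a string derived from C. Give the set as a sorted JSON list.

FIRST iteration:
round 1:
  A via A→c c S: +{c}
  A via A→d b: +{d}
  B via B→a B: +{a}
  B via B→c b: +{c}
  C via C→A a: +{c,d}
  S via S→a A: +{a}
  S via S→b: +{b}
  S via S→c: +{c}
  S via S→d: +{d}
  FIRST[S]={a,b,c,d}  FIRST[A]={c,d}  FIRST[B]={a,c}  FIRST[C]={c,d}
round 2:
  A via A→B a c: +{a}
  C via C→A a: +{a}
  FIRST[S]={a,b,c,d}  FIRST[A]={a,c,d}  FIRST[B]={a,c}  FIRST[C]={a,c,d}
round 3: done
  FIRST[S]={a,b,c,d}  FIRST[A]={a,c,d}  FIRST[B]={a,c}  FIRST[C]={a,c,d}

FIRST(C) = ["a", "c", "d"]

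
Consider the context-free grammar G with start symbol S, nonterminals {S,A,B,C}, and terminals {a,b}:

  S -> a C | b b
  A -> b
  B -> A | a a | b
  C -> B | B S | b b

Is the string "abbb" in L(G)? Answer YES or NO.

Convert to CNF:
  S -> T0 C | T1 T1
  A -> b
  B -> T0 T0 | b
  C -> B S | T0 T0 | T1 T1 | b
  T0 -> a
  T1 -> b

CYK table (by increasing span):
  [0..0]={T0}  "a"  orig:{}
  [1..1]={A,B,C,T1}  "b"  orig:{A,B,C}
  [2..2]={A,B,C,T1}  "b"  orig:{A,B,C}
  [3..3]={A,B,C,T1}  "b"  orig:{A,B,C}
  [0..1]={S}  "ab"
  [1..2]={C,S}  "bb"
  [2..3]={C,S}  "bb"
  [0..2]={S}  "abb"
  [1..3]={C}  "bbb"
  [0..3]={S}  "abbb"

S ∈ T[0,3] ⇒ YES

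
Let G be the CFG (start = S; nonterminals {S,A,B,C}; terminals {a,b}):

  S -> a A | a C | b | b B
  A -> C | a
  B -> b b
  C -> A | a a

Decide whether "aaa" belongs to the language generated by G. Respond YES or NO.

Convert to CNF:
  S -> T0 A | T0 C | T1 B | b
  A -> T0 T0 | a
  B -> T1 T1
  C -> T0 T0 | a
  T0 -> a
  T1 -> b

Fill CYK table bottom-up:
  T[0,0] 'a' = {A,C,T0}  orig:{A,C}
  T[1,1] 'a' = {A,C,T0}  orig:{A,C}
  T[2,2] 'a' = {A,C,T0}  orig:{A,C}
  T[0,1] 'aa' = {A,C,S}
  T[1,2] 'aa' = {A,C,S}
  T[0,2] 'aaa' = {S}

S ∈ T[0,2] ⇒ YES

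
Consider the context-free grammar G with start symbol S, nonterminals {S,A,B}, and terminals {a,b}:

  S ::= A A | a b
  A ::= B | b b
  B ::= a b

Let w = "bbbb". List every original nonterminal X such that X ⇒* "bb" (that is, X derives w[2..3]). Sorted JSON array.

CNF form of G:
  S -> A A | T0 T1
  A -> T0 T1 | T1 T1
  B -> T0 T1
  T0 -> a
  T1 -> b

CYK fill (cells [i..j] with 2 ≤ i ≤ j ≤ 3 only):
  [2..2]={T1}  "b"  orig:{}
  [3..3]={T1}  "b"  orig:{}
  [2..3]={A}  "bb"

Original NTs in T[2,3] deriving "bb": ["A"]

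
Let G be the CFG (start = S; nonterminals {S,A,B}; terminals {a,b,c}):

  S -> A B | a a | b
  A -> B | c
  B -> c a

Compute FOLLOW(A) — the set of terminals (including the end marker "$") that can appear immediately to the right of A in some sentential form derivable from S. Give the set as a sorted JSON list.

FIRST iteration:
round 1:
  A via A→c: +{c}
  B via B→c a: +{c}
  S via S→A B: +{c}
  S via S→a a: +{a}
  S via S→b: +{b}
  S: {a,b,c}  A: {c}  B: {c}
round 2: (no change)
  S: {a,b,c}  A: {c}  B: {c}

FOLLOW iteration:
seed FOLLOW(S) with $
[1]
  S→A B: FOLLOW(A) ⊇ FIRST(B) = {c}; new: +{c}
  S→A B: FOLLOW(B) ⊇ FOLLOW(S) ⊇ {$}; new: +{$}
  FOLLOW(S)={$}  FOLLOW(A)={c}  FOLLOW(B)={$}
[2]
  A→B: FOLLOW(B) ⊇ FOLLOW(A) ⊇ {c}; new: +{c}
  FOLLOW(S)={$}  FOLLOW(A)={c}  FOLLOW(B)={$,c}
[3] (stable)
  FOLLOW(S)={$}  FOLLOW(A)={c}  FOLLOW(B)={$,c}

FOLLOW(A) = ["c"]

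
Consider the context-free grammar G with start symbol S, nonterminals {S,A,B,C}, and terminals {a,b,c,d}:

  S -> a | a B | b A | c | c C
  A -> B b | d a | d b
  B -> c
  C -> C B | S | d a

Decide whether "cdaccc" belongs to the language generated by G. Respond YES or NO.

CNF form of G:
  S -> T0 A | T2 B | T3 C | a | c
  A -> B T0 | T1 T0 | T1 T2
  B -> c
  C -> C B | T0 A | T1 T2 | T2 B | T3 C | a | c
  T0 -> b
  T1 -> d
  T2 -> a
  T3 -> c

Fill CYK table bottom-up:
  T[0,0] 'c' = {B,C,S,T3}  orig:{B,C,S}
  T[1,1] 'd' = {T1}  orig:{}
  T[2,2] 'a' = {C,S,T2}  orig:{C,S}
  T[3,3] 'c' = {B,C,S,T3}  orig:{B,C,S}
  T[4,4] 'c' = {B,C,S,T3}  orig:{B,C,S}
  T[5,5] 'c' = {B,C,S,T3}  orig:{B,C,S}
  T[0,1] 'cd' = ∅
  T[1,2] 'da' = {A,C}
  T[2,3] 'ac' = {C,S}
  T[3,4] 'cc' = {C,S}
  T[4,5] 'cc' = {C,S}
  T[0,2] 'cda' = {C,S}
  T[1,3] 'dac' = {C}
  T[2,4] 'acc' = {C}
  T[3,5] 'ccc' = {C,S}
  T[0,3] 'cdac' = {C,S}
  T[1,4] 'dacc' = {C}
  T[2,5] 'accc' = {C}
  T[0,4] 'cdacc' = {C,S}
  T[1,5] 'daccc' = {C}
  T[0,5] 'cdaccc' = {C,S}

S ∈ T[0,5] ⇒ YES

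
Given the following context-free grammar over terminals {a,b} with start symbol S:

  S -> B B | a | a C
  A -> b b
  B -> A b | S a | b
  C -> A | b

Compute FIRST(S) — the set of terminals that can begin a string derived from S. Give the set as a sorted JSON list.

FIRST sets, iterate to fixpoint:
iter 1:
  A via A→b b: +{b}
  B via B→A b: +{b}
  C via C→A: +{b}
  S via S→B B: +{b}
  S via S→a: +{a}
  FIRST(S)={a,b}  FIRST(A)={b}  FIRST(B)={b}  FIRST(C)={b}
iter 2:
  B via B→S a: +{a}
  FIRST(S)={a,b}  FIRST(A)={b}  FIRST(B)={a,b}  FIRST(C)={b}
iter 3: (no change)
  FIRST(S)={a,b}  FIRST(A)={b}  FIRST(B)={a,b}  FIRST(C)={b}

FIRST(S) = ["a", "b"]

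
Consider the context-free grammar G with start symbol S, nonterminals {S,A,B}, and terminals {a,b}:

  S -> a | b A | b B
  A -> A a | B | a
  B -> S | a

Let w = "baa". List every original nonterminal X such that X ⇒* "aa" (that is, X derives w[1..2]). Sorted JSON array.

CNF form of G:
  S -> T1 A | T1 B | a
  A -> A T0 | T1 A | T1 B | a
  B -> T1 A | T1 B | a
  T0 -> a
  T1 -> b

Fill CYK table bottom-up — only the sub-triangle for w[1..2]:
  [1..1]={A,B,S,T0}  "a"  orig:{A,B,S}
  [2..2]={A,B,S,T0}  "a"  orig:{A,B,S}
  [1..2]={A}  "aa"

Original NTs in T[1,2] deriving "aa": ["A"]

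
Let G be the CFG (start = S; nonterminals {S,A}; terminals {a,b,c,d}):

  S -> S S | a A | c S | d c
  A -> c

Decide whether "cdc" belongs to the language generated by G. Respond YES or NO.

CNF form of G:
  S -> S S | T0 A | T1 S | T2 T1
  A -> c
  T0 -> a
  T1 -> c
  T2 -> d

CYK table (by increasing span):
  [0..0]={A,T1}  "c"  orig:{A}
  [1..1]={T2}  "d"  orig:{}
  [2..2]={A,T1}  "c"  orig:{A}
  [0..1]=∅  "cd"
  [1..2]={S}  "dc"
  [0..2]={S}  "cdc"

S ∈ T[0,2] ⇒ YES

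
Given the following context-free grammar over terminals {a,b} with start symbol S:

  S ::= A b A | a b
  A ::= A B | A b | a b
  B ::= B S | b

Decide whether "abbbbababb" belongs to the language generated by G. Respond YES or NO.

CNF form of G:
  S -> A X2 | T1 T0
  A -> A B | A T0 | T1 T0
  B -> B S | b
  T0 -> b
  T1 -> a
  X2 -> T0 A

CYK table (by increasing span):
  cell(0,0) a: {T1}  orig:{}
  cell(1,1) b: {B,T0}  orig:{B}
  cell(2,2) b: {B,T0}  orig:{B}
  cell(3,3) b: {B,T0}  orig:{B}
  cell(4,4) b: {B,T0}  orig:{B}
  cell(5,5) a: {T1}  orig:{}
  cell(6,6) b: {B,T0}  orig:{B}
  cell(7,7) a: {T1}  orig:{}
  cell(8,8) b: {B,T0}  orig:{B}
  cell(9,9) b: {B,T0}  orig:{B}
  cell(0,1) ab: {A,S}
  cell(1,2) bb: ∅
  cell(2,3) bb: ∅
  cell(3,4) bb: ∅
  cell(4,5) ba: ∅
  cell(5,6) ab: {A,S}
  cell(6,7) ba: ∅
  cell(7,8) ab: {A,S}
  cell(8,9) bb: ∅
  cell(0,2) abb: {A}
  cell(1,3) bbb: ∅
  cell(2,4) bbb: ∅
  cell(3,5) bba: ∅
  cell(4,6) bab: {B,X2}  orig:{B}
  cell(5,7) aba: ∅
  cell(6,8) bab: {B,X2}  orig:{B}
  cell(7,9) abb: {A}
  cell(0,3) abbb: {A}
  cell(1,4) bbbb: ∅
  cell(2,5) bbba: ∅
  cell(3,6) bbab: ∅
  cell(4,7) baba: ∅
  cell(5,8) abab: ∅
  cell(6,9) babb: {X2}  orig:{}
  cell(0,4) abbbb: {A}
  cell(1,5) bbbba: ∅
  cell(2,6) bbbab: ∅
  cell(3,7) bbaba: ∅
  cell(4,8) babab: {B}
  cell(5,9) ababb: ∅
  cell(0,5) abbbba: ∅
  cell(1,6) bbbbab: ∅
  cell(2,7) bbbaba: ∅
  cell(3,8) bbabab: ∅
  cell(4,9) bababb: ∅
  cell(0,6) abbbbab: {A,S}
  cell(1,7) bbbbaba: ∅
  cell(2,8) bbbabab: ∅
  cell(3,9) bbababb: ∅
  cell(0,7) abbbbaba: ∅
  cell(1,8) bbbbabab: ∅
  cell(2,9) bbbababb: ∅
  cell(0,8) abbbbabab: {A}
  cell(1,9) bbbbababb: ∅
  cell(0,9) abbbbababb: {A}

S ∉ T[0,9] ⇒ NO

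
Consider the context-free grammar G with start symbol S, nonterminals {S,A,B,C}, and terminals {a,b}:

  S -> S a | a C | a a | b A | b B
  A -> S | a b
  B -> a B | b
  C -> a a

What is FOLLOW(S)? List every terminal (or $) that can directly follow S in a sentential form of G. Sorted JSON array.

Compute FIRST by fixpoint:
[1]
  A via A→a b: +{a}
  B via B→a B: +{a}
  B via B→b: +{b}
  C via C→a a: +{a}
  S via S→a C: +{a}
  S via S→b A: +{b}
  S: {a,b}  A: {a}  B: {a,b}  C: {a}
[2]
  A via A→S: +{b}
  S: {a,b}  A: {a,b}  B: {a,b}  C: {a}
[3] — fixpoint
  S: {a,b}  A: {a,b}  B: {a,b}  C: {a}

Compute FOLLOW by fixpoint:
initialize: $ ∈ FOLLOW(S)
pass 1:
  S→S a: FOLLOW(S) ⊇ FIRST(a) = {a}; new: +{a}
  S→a C: FOLLOW(C) ⊇ FOLLOW(S) ⊇ {$,a}; new: +{$,a}
  S→b A: FOLLOW(A) ⊇ FOLLOW(S) ⊇ {$,a}; new: +{$,a}
  S→b B: FOLLOW(B) ⊇ FOLLOW(S) ⊇ {$,a}; new: +{$,a}
  S: {$,a}  A: {$,a}  B: {$,a}  C: {$,a}
pass 2: (no change)
  S: {$,a}  A: {$,a}  B: {$,a}  C: {$,a}

FOLLOW(S) = ["$", "a"]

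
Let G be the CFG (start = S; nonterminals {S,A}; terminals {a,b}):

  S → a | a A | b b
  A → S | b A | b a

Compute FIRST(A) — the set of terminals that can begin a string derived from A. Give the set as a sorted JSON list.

FIRST sets, iterate to fixpoint:
[1]
  A via A→b A: +{b}
  S via S→a: +{a}
  S via S→b b: +{b}
  FIRST[S]={a,b}  FIRST[A]={b}
[2]
  A via A→S: +{a}
  FIRST[S]={a,b}  FIRST[A]={a,b}
[3] — fixpoint
  FIRST[S]={a,b}  FIRST[A]={a,b}

FIRST(A) = ["a", "b"]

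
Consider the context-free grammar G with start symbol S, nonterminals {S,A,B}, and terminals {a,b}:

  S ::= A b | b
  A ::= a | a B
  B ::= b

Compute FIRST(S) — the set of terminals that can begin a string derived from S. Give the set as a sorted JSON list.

FIRST sets, iterate to fixpoint:
iter 1:
  A via A→a: +{a}
  B via B→b: +{b}
  S via S→A b: +{a}
  S via S→b: +{b}
  FIRST(S)={a,b}  FIRST(A)={a}  FIRST(B)={b}
iter 2: (no change)
  FIRST(S)={a,b}  FIRST(A)={a}  FIRST(B)={b}

FIRST(S) = ["a", "b"]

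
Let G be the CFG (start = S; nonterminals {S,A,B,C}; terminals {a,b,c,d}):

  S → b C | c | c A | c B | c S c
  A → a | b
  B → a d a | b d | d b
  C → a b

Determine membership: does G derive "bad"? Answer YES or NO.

CNF form of G:
  S -> T2 C | T3 A | T3 B | T3 X5 | c
  A -> a | b
  B -> T0 X4 | T1 T2 | T2 T1
  C -> T0 T2
  T0 -> a
  T1 -> d
  T2 -> b
  T3 -> c
  X4 -> T1 T0
  X5 -> S T3

CYK fill:
  [0..0]={A,T2}  "b"  orig:{A}
  [1..1]={A,T0}  "a"  orig:{A}
  [2..2]={T1}  "d"  orig:{}
  [0..1]=∅  "ba"
  [1..2]=∅  "ad"
  [0..2]=∅  "bad"

S ∉ T[0,2] ⇒ NO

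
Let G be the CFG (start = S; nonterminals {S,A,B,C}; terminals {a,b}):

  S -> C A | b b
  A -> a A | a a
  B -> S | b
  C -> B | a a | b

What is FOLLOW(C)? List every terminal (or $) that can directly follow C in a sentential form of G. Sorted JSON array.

FIRST iteration:
[1]
  A via A→a A: +{a}
  B via B→b: +{b}
  C via C→B: +{b}
  C via C→a a: +{a}
  S via S→C A: +{a,b}
  S: {a,b}  A: {a}  B: {b}  C: {a,b}
[2]
  B via B→S: +{a}
  S: {a,b}  A: {a}  B: {a,b}  C: {a,b}
[3] (stable)
  S: {a,b}  A: {a}  B: {a,b}  C: {a,b}

FOLLOW iteration:
seed FOLLOW(S) with $
iter 1:
  S→C A: FOLLOW(C) ⊇ FIRST(A) = {a}; new: +{a}
  S→C A: FOLLOW(A) ⊇ FOLLOW(S) ⊇ {$}; new: +{$}
  FOLLOW(S)={$}  FOLLOW(A)={$}  FOLLOW(B)={}  FOLLOW(C)={a}
iter 2:
  C→B: FOLLOW(B) ⊇ FOLLOW(C) ⊇ {a}; new: +{a}
  FOLLOW(S)={$}  FOLLOW(A)={$}  FOLLOW(B)={a}  FOLLOW(C)={a}
iter 3:
  B→S: FOLLOW(S) ⊇ FOLLOW(B) ⊇ {a}; new: +{a}
  S→C A: FOLLOW(A) ⊇ FOLLOW(S) ⊇ {$,a}; new: +{a}
  FOLLOW(S)={$,a}  FOLLOW(A)={$,a}  FOLLOW(B)={a}  FOLLOW(C)={a}
iter 4: (no change)
  FOLLOW(S)={$,a}  FOLLOW(A)={$,a}  FOLLOW(B)={a}  FOLLOW(C)={a}

FOLLOW(C) = ["a"]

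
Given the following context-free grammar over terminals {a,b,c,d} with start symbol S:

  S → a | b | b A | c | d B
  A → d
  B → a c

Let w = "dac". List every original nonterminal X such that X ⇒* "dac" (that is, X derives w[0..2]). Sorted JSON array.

CNF form of G:
  S -> T2 A | T3 B | a | b | c
  A -> d
  B -> T0 T1
  T0 -> a
  T1 -> c
  T2 -> b
  T3 -> d

CYK fill (cells [i..j] with 0 ≤ i ≤ j ≤ 2 only):
  T[0,0] 'd' = {A,T3}  orig:{A}
  T[1,1] 'a' = {S,T0}  orig:{S}
  T[2,2] 'c' = {S,T1}  orig:{S}
  T[0,1] 'da' = ∅
  T[1,2] 'ac' = {B}
  T[0,2] 'dac' = {S}

Original NTs in T[0,2] deriving "dac": ["S"]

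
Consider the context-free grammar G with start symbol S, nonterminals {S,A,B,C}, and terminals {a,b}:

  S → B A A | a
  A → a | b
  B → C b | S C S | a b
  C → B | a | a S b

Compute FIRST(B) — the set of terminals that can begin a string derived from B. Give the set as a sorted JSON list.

FIRST iteration:
[1]
  A via A→a: +{a}
  A via A→b: +{b}
  B via B→a b: +{a}
  C via C→B: +{a}
  S via S→B A A: +{a}
  S: {a}  A: {a,b}  B: {a}  C: {a}
[2] done
  S: {a}  A: {a,b}  B: {a}  C: {a}

FIRST(B) = ["a"]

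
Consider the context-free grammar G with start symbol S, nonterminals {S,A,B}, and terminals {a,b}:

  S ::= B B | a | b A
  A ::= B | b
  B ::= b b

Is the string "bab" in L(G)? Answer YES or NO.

CNF form of G:
  S -> B B | T0 A | a
  A -> T0 T0 | b
  B -> T0 T0
  T0 -> b

Fill CYK table bottom-up:
  T[0,0] 'b' = {A,T0}  orig:{A}
  T[1,1] 'a' = {S}
  T[2,2] 'b' = {A,T0}  orig:{A}
  T[0,1] 'ba' = ∅
  T[1,2] 'ab' = ∅
  T[0,2] 'bab' = ∅

S ∉ T[0,2] ⇒ NO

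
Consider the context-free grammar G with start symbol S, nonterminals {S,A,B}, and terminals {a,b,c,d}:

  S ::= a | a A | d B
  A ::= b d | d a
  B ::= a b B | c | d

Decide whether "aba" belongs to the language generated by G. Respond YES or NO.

CNF form of G:
  S -> T1 B | T2 A | a
  A -> T0 T1 | T1 T2
  B -> T2 X3 | c | d
  T0 -> b
  T1 -> d
  T2 -> a
  X3 -> T0 B

Fill CYK table bottom-up:
  [0..0]={S,T2}  "a"  orig:{S}
  [1..1]={T0}  "b"  orig:{}
  [2..2]={S,T2}  "a"  orig:{S}
  [0..1]=∅  "ab"
  [1..2]=∅  "ba"
  [0..2]=∅  "aba"

S ∉ T[0,2] ⇒ NO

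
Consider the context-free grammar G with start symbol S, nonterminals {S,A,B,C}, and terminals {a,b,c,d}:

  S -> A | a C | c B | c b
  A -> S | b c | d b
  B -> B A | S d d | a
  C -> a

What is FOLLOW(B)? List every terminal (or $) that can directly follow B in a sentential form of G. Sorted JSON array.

FIRST sets, iterate to fixpoint:
pass 1:
  A via A→b c: +{b}
  A via A→d b: +{d}
  B via B→a: +{a}
  C via C→a: +{a}
  S via S→A: +{b,d}
  S via S→a C: +{a}
  S via S→c B: +{c}
  FIRST[S]={a,b,c,d}  FIRST[A]={b,d}  FIRST[B]={a}  FIRST[C]={a}
pass 2:
  A via A→S: +{a,c}
  B via B→S d d: +{b,c,d}
  FIRST[S]={a,b,c,d}  FIRST[A]={a,b,c,d}  FIRST[B]={a,b,c,d}  FIRST[C]={a}
pass 3: — fixpoint
  FIRST[S]={a,b,c,d}  FIRST[A]={a,b,c,d}  FIRST[B]={a,b,c,d}  FIRST[C]={a}

FOLLOW sets:
initialize: $ ∈ FOLLOW(S)
[1]
  B→B A: FOLLOW(B) ⊇ FIRST(A) = {a,b,c,d}; new: +{a,b,c,d}
  B→B A: FOLLOW(A) ⊇ FOLLOW(B) ⊇ {a,b,c,d}; new: +{a,b,c,d}
  B→S d d: FOLLOW(S) ⊇ FIRST(d) = {d}; new: +{d}
  S→A: FOLLOW(A) ⊇ FOLLOW(S) ⊇ {$,d}; new: +{$}
  S→a C: FOLLOW(C) ⊇ FOLLOW(S) ⊇ {$,d}; new: +{$,d}
  S→c B: FOLLOW(B) ⊇ FOLLOW(S) ⊇ {$,d}; new: +{$}
  FOLLOW(S)={$,d}  FOLLOW(A)={$,a,b,c,d}  FOLLOW(B)={$,a,b,c,d}  FOLLOW(C)={$,d}
[2]
  A→S: FOLLOW(S) ⊇ FOLLOW(A) ⊇ {$,a,b,c,d}; new: +{a,b,c}
  S→a C: FOLLOW(C) ⊇ FOLLOW(S) ⊇ {$,a,b,c,d}; new: +{a,b,c}
  FOLLOW(S)={$,a,b,c,d}  FOLLOW(A)={$,a,b,c,d}  FOLLOW(B)={$,a,b,c,d}  FOLLOW(C)={$,a,b,c,d}
[3] (no change)
  FOLLOW(S)={$,a,b,c,d}  FOLLOW(A)={$,a,b,c,d}  FOLLOW(B)={$,a,b,c,d}  FOLLOW(C)={$,a,b,c,d}

FOLLOW(B) = ["$", "a", "b", "c", "d"]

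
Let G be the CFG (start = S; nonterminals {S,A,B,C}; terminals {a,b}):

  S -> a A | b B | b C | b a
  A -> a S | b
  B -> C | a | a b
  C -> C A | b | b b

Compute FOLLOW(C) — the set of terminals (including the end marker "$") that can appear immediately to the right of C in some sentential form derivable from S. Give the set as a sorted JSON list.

FIRST iteration:
round 1:
  A via A→a S: +{a}
  A via A→b: +{b}
  B via B→a: +{a}
  C via C→b: +{b}
  S via S→a A: +{a}
  S via S→b B: +{b}
  FIRST(S)={a,b}  FIRST(A)={a,b}  FIRST(B)={a}  FIRST(C)={b}
round 2:
  B via B→C: +{b}
  FIRST(S)={a,b}  FIRST(A)={a,b}  FIRST(B)={a,b}  FIRST(C)={b}
round 3: (stable)
  FIRST(S)={a,b}  FIRST(A)={a,b}  FIRST(B)={a,b}  FIRST(C)={b}

Compute FOLLOW by fixpoint:
initialize: $ ∈ FOLLOW(S)
iter 1:
  C→C A: FOLLOW(C) ⊇ FIRST(A) = {a,b}; new: +{a,b}
  C→C A: FOLLOW(A) ⊇ FOLLOW(C) ⊇ {a,b}; new: +{a,b}
  S→a A: FOLLOW(A) ⊇ FOLLOW(S) ⊇ {$}; new: +{$}
  S→b B: FOLLOW(B) ⊇ FOLLOW(S) ⊇ {$}; new: +{$}
  S→b C: FOLLOW(C) ⊇ FOLLOW(S) ⊇ {$}; new: +{$}
  FOLLOW(S)={$}  FOLLOW(A)={$,a,b}  FOLLOW(B)={$}  FOLLOW(C)={$,a,b}
iter 2:
  A→a S: FOLLOW(S) ⊇ FOLLOW(A) ⊇ {$,a,b}; new: +{a,b}
  S→b B: FOLLOW(B) ⊇ FOLLOW(S) ⊇ {$,a,b}; new: +{a,b}
  FOLLOW(S)={$,a,b}  FOLLOW(A)={$,a,b}  FOLLOW(B)={$,a,b}  FOLLOW(C)={$,a,b}
iter 3: — fixpoint
  FOLLOW(S)={$,a,b}  FOLLOW(A)={$,a,b}  FOLLOW(B)={$,a,b}  FOLLOW(C)={$,a,b}

FOLLOW(C) = ["$", "a", "b"]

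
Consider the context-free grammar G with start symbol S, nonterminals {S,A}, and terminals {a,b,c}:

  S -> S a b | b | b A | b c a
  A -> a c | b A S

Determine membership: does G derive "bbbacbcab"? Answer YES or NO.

Convert to CNF:
  S -> S X4 | T2 A | T2 X5 | b
  A -> T0 T1 | T2 X3
  T0 -> a
  T1 -> c
  T2 -> b
  X3 -> A S
  X4 -> T0 T2
  X5 -> T1 T0

CYK table (by increasing span):
  T[0,0] 'b' = {S,T2}  orig:{S}
  T[1,1] 'b' = {S,T2}  orig:{S}
  T[2,2] 'b' = {S,T2}  orig:{S}
  T[3,3] 'a' = {T0}  orig:{}
  T[4,4] 'c' = {T1}  orig:{}
  T[5,5] 'b' = {S,T2}  orig:{S}
  T[6,6] 'c' = {T1}  orig:{}
  T[7,7] 'a' = {T0}  orig:{}
  T[8,8] 'b' = {S,T2}  orig:{S}
  T[0,1] 'bb' = ∅
  T[1,2] 'bb' = ∅
  T[2,3] 'ba' = ∅
  T[3,4] 'ac' = {A}
  T[4,5] 'cb' = ∅
  T[5,6] 'bc' = ∅
  T[6,7] 'ca' = {X5}  orig:{}
  T[7,8] 'ab' = {X4}  orig:{}
  T[0,2] 'bbb' = ∅
  T[1,3] 'bba' = ∅
  T[2,4] 'bac' = {S}
  T[3,5] 'acb' = {X3}  orig:{}
  T[4,6] 'cbc' = ∅
  T[5,7] 'bca' = {S}
  T[6,8] 'cab' = ∅
  T[0,3] 'bbba' = ∅
  T[1,4] 'bbac' = ∅
  T[2,5] 'bacb' = {A}
  T[3,6] 'acbc' = ∅
  T[4,7] 'cbca' = ∅
  T[5,8] 'bcab' = ∅
  T[0,4] 'bbbac' = ∅
  T[1,5] 'bbacb' = {S}
  T[2,6] 'bacbc' = ∅
  T[3,7] 'acbca' = {X3}  orig:{}
  T[4,8] 'cbcab' = ∅
  T[0,5] 'bbbacb' = ∅
  T[1,6] 'bbacbc' = ∅
  T[2,7] 'bacbca' = {A}
  T[3,8] 'acbcab' = ∅
  T[0,6] 'bbbacbc' = ∅
  T[1,7] 'bbacbca' = {S}
  T[2,8] 'bacbcab' = {X3}  orig:{}
  T[0,7] 'bbbacbca' = ∅
  T[1,8] 'bbacbcab' = {A}
  T[0,8] 'bbbacbcab' = {S}

S ∈ T[0,8] ⇒ YES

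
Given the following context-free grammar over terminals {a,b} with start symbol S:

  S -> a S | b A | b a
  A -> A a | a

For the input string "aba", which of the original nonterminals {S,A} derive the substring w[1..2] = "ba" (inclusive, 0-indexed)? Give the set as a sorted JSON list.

Convert to CNF:
  S -> T0 S | T1 A | T1 T0
  A -> A T0 | a
  T0 -> a
  T1 -> b

CYK fill, restricted to cells inside w[1..2]:
  cell(1,1) b: {T1}  orig:{}
  cell(2,2) a: {A,T0}  orig:{A}
  cell(1,2) ba: {S}

Original NTs in T[1,2] deriving "ba": ["S"]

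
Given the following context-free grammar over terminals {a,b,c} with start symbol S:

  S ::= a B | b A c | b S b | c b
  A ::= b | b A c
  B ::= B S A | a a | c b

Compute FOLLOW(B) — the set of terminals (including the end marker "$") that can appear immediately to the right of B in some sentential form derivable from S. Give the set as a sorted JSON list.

FIRST sets, iterate to fixpoint:
[1]
  A via A→b: +{b}
  B via B→a a: +{a}
  B via B→c b: +{c}
  S via S→a B: +{a}
  S via S→b A c: +{b}
  S via S→c b: +{c}
  S: {a,b,c}  A: {b}  B: {a,c}
[2] done
  S: {a,b,c}  A: {b}  B: {a,c}

FOLLOW sets:
seed FOLLOW(S) with $
[1]
  A→b A c: FOLLOW(A) ⊇ FIRST(c) = {c}; new: +{c}
  B→B S A: FOLLOW(B) ⊇ FIRST(S) = {a,b,c}; new: +{a,b,c}
  B→B S A: FOLLOW(S) ⊇ FIRST(A) = {b}; new: +{b}
  B→B S A: FOLLOW(A) ⊇ FOLLOW(B) ⊇ {a,b,c}; new: +{a,b}
  S→a B: FOLLOW(B) ⊇ FOLLOW(S) ⊇ {$,b}; new: +{$}
  FOLLOW(S)={$,b}  FOLLOW(A)={a,b,c}  FOLLOW(B)={$,a,b,c}
[2]
  B→B S A: FOLLOW(A) ⊇ FOLLOW(B) ⊇ {$,a,b,c}; new: +{$}
  FOLLOW(S)={$,b}  FOLLOW(A)={$,a,b,c}  FOLLOW(B)={$,a,b,c}
[3] (stable)
  FOLLOW(S)={$,b}  FOLLOW(A)={$,a,b,c}  FOLLOW(B)={$,a,b,c}

FOLLOW(B) = ["$", "a", "b", "c"]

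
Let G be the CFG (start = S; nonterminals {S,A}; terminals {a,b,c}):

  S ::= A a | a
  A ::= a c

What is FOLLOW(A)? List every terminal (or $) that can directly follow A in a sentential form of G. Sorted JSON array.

FIRST iteration:
round 1:
  A via A→a c: +{a}
  S via S→A a: +{a}
  S: {a}  A: {a}
round 2: (stable)
  S: {a}  A: {a}

Compute FOLLOW by fixpoint:
initialize: $ ∈ FOLLOW(S)
round 1:
  S→A a: FOLLOW(A) ⊇ FIRST(a) = {a}; new: +{a}
  FOLLOW[S]={$}  FOLLOW[A]={a}
round 2: done
  FOLLOW[S]={$}  FOLLOW[A]={a}

FOLLOW(A) = ["a"]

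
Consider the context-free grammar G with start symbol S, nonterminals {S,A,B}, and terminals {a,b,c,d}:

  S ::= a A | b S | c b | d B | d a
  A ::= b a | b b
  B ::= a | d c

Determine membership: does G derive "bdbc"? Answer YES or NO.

Convert to CNF:
  S -> T0 S | T1 A | T2 B | T2 T1 | T3 T0
  A -> T0 T0 | T0 T1
  B -> T2 T3 | a
  T0 -> b
  T1 -> a
  T2 -> d
  T3 -> c

CYK table (by increasing span):
  [0..0]={T0}  "b"  orig:{}
  [1..1]={T2}  "d"  orig:{}
  [2..2]={T0}  "b"  orig:{}
  [3..3]={T3}  "c"  orig:{}
  [0..1]=∅  "bd"
  [1..2]=∅  "db"
  [2..3]=∅  "bc"
  [0..2]=∅  "bdb"
  [1..3]=∅  "dbc"
  [0..3]=∅  "bdbc"

S ∉ T[0,3] ⇒ NO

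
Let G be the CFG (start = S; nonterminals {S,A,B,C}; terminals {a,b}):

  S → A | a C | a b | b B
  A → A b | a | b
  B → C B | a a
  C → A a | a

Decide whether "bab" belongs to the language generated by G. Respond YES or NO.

Convert to CNF:
  S -> A T0 | T0 B | T1 C | T1 T0 | a | b
  A -> A T0 | a | b
  B -> C B | T1 T1
  C -> A T1 | a
  T0 -> b
  T1 -> a

CYK fill:
  [0..0]={A,S,T0}  "b"  orig:{A,S}
  [1..1]={A,C,S,T1}  "a"  orig:{A,C,S}
  [2..2]={A,S,T0}  "b"  orig:{A,S}
  [0..1]={C}  "ba"
  [1..2]={A,S}  "ab"
  [0..2]=∅  "bab"

S ∉ T[0,2] ⇒ NO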